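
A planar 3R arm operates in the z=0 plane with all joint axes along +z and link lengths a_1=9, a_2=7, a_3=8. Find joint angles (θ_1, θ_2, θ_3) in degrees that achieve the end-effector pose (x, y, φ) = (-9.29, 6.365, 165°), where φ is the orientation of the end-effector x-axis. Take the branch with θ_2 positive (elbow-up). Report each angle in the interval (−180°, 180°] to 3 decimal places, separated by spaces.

60.003 149.997 -45.000

wrist centre = target − a_3·(cos φ, sin φ) = (-1.5626, 4.2944)
cos θ_2 = (20.8840−9²−7²)/(2·9·7) = -0.8660; θ_2 = 149.9971° (elbow-up)
β = atan2(4.2944,-1.5626) = 109.9946°; ψ = atan2(3.5003,2.9380) = 49.9914°
θ_1 = β − ψ = 60.0032°
θ_3 = φ − θ_1 − θ_2 = -45.0003° (wrapped to (-180°,180°])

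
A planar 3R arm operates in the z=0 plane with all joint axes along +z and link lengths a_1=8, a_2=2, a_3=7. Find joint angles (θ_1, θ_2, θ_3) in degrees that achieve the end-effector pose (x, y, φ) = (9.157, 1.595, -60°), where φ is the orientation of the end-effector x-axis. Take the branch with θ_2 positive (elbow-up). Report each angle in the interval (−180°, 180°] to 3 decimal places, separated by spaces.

45.003 44.983 -149.987

wrist centre = target − a_3·(cos φ, sin φ) = (5.6570, 7.6572)
cos θ_2 = (90.6340−8²−2²)/(2·8·2) = 0.7073; θ_2 = 44.9833° (elbow-up)
β = atan2(7.6572,5.6570) = 53.5436°; ψ = atan2(1.4138,9.4146) = 8.5403°
θ_1 = β − ψ = 45.0033°
θ_3 = φ − θ_1 − θ_2 = -149.9866° (wrapped to (-180°,180°])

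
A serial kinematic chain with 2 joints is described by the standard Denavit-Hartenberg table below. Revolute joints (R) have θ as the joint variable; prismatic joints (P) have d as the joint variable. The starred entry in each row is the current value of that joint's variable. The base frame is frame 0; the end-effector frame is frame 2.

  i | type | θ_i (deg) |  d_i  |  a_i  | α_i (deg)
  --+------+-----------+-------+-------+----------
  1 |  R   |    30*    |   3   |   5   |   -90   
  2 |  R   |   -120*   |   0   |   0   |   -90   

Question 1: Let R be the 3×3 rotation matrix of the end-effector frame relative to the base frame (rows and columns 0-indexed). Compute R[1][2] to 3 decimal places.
0.433

End-effector z-axis (col 2 of R) = (0.7500,0.4330,0.5000)
R[1][2] = 0.4330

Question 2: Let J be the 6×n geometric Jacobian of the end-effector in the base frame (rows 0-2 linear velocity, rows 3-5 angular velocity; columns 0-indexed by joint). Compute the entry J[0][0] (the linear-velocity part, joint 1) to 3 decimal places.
-2.500

axis z_0 = ẑ; lever o_n−o_0 = (4.3301,2.5000,3.0000)
cross product → J_v[:, 0] = (-2.5000,4.3301,0.0000)
J_ω[:, 0] = z_0
entry J[0][0] = -2.5000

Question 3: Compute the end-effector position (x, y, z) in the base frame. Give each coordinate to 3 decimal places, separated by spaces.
after link 1: o_1 = (4.3301, 2.5000, 3.0000)
after link 2: o_2 = (4.3301, 2.5000, 3.0000)

4.330 2.500 3.000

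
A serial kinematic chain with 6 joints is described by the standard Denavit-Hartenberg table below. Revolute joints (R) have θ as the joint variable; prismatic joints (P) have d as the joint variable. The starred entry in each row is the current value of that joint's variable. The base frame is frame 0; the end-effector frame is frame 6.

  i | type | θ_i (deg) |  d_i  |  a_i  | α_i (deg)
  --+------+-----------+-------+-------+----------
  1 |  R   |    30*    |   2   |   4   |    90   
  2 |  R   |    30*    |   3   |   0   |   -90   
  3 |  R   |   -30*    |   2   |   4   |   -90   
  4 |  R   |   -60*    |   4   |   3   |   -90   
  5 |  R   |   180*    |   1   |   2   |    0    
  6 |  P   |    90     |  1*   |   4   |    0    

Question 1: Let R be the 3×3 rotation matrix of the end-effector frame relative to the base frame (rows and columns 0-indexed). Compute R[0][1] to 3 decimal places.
0.075

End-effector y-axis (col 1 of R) = (0.0748,-0.2455,0.9665)
R[0][1] = 0.0748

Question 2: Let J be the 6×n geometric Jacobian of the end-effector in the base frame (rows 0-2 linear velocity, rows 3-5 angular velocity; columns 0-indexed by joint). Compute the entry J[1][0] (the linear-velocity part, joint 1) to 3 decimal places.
axis z_0 = ẑ; lever o_n−o_0 = (9.2978,6.3059,8.3146)
cross product → J_v[:, 0] = (-6.3059,9.2978,0.0000)
J_ω[:, 0] = z_0
entry J[1][0] = 9.2978

9.298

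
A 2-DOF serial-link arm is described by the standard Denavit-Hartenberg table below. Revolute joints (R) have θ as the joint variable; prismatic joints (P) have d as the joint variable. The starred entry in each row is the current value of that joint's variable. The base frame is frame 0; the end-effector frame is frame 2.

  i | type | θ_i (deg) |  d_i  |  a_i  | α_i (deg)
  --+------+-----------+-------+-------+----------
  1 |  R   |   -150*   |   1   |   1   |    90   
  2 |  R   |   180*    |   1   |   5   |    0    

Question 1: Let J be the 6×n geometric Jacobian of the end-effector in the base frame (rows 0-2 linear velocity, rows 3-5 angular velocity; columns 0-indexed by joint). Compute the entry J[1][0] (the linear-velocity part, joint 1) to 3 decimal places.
axis z_0 = ẑ; lever o_n−o_0 = (2.9641,2.8660,1.0000)
cross product → J_v[:, 0] = (-2.8660,2.9641,0.0000)
J_ω[:, 0] = z_0
entry J[1][0] = 2.9641

2.964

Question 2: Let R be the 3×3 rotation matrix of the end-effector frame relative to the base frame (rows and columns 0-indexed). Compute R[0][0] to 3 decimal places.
End-effector x-axis (col 0 of R) = (0.8660,0.5000,0.0000)
R[0][0] = 0.8660

0.866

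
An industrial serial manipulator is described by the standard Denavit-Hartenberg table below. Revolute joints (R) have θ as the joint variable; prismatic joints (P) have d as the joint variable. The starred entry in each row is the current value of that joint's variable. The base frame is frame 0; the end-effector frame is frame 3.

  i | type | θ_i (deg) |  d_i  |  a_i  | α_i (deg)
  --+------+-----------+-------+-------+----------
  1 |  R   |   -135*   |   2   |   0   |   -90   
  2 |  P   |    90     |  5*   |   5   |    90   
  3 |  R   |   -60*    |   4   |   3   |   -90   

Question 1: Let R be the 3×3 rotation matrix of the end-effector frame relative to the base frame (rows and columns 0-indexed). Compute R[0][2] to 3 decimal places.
0.354

End-effector z-axis (col 2 of R) = (0.3536,-0.3536,-0.8660)
R[0][2] = 0.3536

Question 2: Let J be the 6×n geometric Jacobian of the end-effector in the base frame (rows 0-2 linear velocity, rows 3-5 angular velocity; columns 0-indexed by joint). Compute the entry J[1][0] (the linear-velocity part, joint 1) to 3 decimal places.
-1.130

axis z_0 = ẑ; lever o_n−o_0 = (-1.1300,-4.5268,-4.5000)
cross product → J_v[:, 0] = (4.5268,-1.1300,0.0000)
J_ω[:, 0] = z_0
entry J[1][0] = -1.1300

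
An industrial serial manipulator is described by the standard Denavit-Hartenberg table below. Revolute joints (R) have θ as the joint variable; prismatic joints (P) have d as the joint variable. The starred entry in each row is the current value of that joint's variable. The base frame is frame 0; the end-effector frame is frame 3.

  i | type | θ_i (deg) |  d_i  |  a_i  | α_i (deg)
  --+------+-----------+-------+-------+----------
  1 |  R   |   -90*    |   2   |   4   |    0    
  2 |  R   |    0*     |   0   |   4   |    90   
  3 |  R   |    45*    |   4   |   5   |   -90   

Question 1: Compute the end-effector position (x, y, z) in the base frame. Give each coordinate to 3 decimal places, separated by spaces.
-4.000 -11.536 5.536

after link 1: o_1 = (0.0000, -4.0000, 2.0000)
after link 2: o_2 = (0.0000, -8.0000, 2.0000)
after link 3: o_3 = (-4.0000, -11.5355, 5.5355)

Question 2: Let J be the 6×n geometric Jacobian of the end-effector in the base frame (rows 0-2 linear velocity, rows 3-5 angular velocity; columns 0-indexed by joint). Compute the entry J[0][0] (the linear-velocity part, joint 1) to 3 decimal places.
11.536

axis z_0 = ẑ; lever o_n−o_0 = (-4.0000,-11.5355,5.5355)
cross product → J_v[:, 0] = (11.5355,-4.0000,0.0000)
J_ω[:, 0] = z_0
entry J[0][0] = 11.5355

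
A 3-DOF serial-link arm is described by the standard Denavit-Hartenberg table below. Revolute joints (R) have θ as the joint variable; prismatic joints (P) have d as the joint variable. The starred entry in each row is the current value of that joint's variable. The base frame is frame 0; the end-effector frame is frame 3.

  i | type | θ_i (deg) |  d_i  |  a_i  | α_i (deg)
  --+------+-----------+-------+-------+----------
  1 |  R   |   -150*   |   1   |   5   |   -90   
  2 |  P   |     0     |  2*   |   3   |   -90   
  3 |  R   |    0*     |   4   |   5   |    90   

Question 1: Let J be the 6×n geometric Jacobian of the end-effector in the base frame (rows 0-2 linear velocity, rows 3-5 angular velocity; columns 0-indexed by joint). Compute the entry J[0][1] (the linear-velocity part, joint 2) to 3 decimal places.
0.500

prismatic axis z_1 = (0.5000,-0.8660,0.0000)
J_v[:, 1] = z_1; J_ω[:, 1] = (0,0,0)
entry J[0][1] = 0.5000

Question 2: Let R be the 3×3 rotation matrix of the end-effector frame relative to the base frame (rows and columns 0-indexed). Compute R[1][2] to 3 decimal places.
-0.866

End-effector z-axis (col 2 of R) = (0.5000,-0.8660,0.0000)
R[1][2] = -0.8660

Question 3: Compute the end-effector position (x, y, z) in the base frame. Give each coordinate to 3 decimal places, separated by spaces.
-10.258 -8.232 -3.000

after link 1: o_1 = (-4.3301, -2.5000, 1.0000)
after link 2: o_2 = (-5.9282, -5.7321, 1.0000)
after link 3: o_3 = (-10.2583, -8.2321, -3.0000)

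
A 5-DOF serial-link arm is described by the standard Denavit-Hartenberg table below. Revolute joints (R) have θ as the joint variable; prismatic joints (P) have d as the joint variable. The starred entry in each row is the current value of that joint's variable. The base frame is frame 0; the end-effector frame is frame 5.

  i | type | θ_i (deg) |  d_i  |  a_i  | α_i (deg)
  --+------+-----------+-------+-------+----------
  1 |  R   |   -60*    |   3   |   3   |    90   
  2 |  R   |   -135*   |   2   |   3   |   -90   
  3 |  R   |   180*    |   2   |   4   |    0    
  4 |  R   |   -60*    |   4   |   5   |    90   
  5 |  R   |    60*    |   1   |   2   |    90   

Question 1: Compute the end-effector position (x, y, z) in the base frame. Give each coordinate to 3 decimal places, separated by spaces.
after link 1: o_1 = (1.5000, -2.5981, 3.0000)
after link 2: o_2 = (-1.2927, -1.7610, 0.8787)
after link 3: o_3 = (0.8286, -5.4352, 2.2929)
after link 4: o_4 = (6.8767, -7.2506, 1.2322)
after link 5: o_5 = (8.5427, -7.4041, -0.2513)

8.543 -7.404 -0.251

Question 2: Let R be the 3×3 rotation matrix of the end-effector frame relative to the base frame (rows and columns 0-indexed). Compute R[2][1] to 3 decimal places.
End-effector y-axis (col 1 of R) = (0.1268,0.7803,-0.6124)
R[2][1] = -0.6124

-0.612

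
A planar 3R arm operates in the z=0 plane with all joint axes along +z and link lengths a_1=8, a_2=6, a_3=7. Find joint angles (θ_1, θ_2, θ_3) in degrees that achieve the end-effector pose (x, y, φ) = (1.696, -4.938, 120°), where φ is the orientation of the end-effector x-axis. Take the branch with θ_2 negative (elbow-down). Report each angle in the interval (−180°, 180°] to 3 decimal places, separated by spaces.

wrist centre = target − a_3·(cos φ, sin φ) = (5.1960, -11.0002)
cos θ_2 = (148.0023−8²−6²)/(2·8·6) = 0.5000; θ_2 = -59.9984° (elbow-down)
β = atan2(-11.0002,5.1960) = -64.7160°; ψ = atan2(-5.1961,11.0001) = -25.2843°
θ_1 = β − ψ = -39.4317°
θ_3 = φ − θ_1 − θ_2 = -140.5699° (wrapped to (-180°,180°])

-39.432 -59.998 -140.570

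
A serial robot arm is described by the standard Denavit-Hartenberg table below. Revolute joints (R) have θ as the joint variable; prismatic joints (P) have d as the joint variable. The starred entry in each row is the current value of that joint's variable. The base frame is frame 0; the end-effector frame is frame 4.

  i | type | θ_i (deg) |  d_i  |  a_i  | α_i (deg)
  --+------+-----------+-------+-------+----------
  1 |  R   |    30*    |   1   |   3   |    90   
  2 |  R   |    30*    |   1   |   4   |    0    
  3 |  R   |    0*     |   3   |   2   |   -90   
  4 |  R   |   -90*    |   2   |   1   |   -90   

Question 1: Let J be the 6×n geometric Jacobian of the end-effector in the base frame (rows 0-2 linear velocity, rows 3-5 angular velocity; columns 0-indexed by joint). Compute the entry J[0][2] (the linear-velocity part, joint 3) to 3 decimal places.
axis z_2 = (0.5000,-0.8660,0.0000); lever o_n−o_2 = (2.6340,-3.0981,2.7321)
cross product → J_v[:, 2] = (-2.3660,-1.3660,0.7321)
J_ω[:, 2] = z_2
entry J[0][2] = -2.3660

-2.366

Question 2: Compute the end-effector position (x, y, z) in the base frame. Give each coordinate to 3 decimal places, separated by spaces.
after link 1: o_1 = (2.5981, 1.5000, 1.0000)
after link 2: o_2 = (6.0981, 2.3660, 3.0000)
after link 3: o_3 = (9.0981, 0.6340, 4.0000)
after link 4: o_4 = (8.7321, -0.7321, 5.7321)

8.732 -0.732 5.732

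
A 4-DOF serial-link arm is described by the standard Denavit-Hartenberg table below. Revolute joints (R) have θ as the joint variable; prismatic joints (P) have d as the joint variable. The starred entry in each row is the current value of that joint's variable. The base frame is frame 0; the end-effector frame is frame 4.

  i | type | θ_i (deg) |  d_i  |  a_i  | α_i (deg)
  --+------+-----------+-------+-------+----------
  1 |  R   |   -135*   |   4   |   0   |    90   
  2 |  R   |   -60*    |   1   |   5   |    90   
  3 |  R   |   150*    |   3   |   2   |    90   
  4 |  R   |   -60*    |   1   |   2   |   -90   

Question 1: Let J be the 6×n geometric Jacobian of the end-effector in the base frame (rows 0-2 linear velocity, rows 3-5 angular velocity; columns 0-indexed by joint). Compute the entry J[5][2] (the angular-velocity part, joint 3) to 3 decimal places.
-0.500

axis z_2 = (0.6124,0.6124,-0.5000); lever o_n−o_2 = (-0.1548,3.1913,1.1830)
cross product → J_v[:, 2] = (2.3201,-0.6470,2.0490)
J_ω[:, 2] = z_2
entry J[5][2] = -0.5000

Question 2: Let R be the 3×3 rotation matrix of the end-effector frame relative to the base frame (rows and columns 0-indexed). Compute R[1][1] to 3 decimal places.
End-effector y-axis (col 1 of R) = (0.7891,-0.4356,0.4330)
R[1][1] = -0.4356

-0.436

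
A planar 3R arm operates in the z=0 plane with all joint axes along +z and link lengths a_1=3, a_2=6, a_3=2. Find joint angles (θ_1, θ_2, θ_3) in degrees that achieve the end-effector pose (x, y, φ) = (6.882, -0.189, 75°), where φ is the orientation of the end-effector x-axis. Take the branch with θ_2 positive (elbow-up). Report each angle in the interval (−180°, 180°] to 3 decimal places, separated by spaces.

-81.861 89.995 66.866

wrist centre = target − a_3·(cos φ, sin φ) = (6.3644, -2.1209)
cos θ_2 = (45.0031−3²−6²)/(2·3·6) = 0.0001; θ_2 = 89.9950° (elbow-up)
β = atan2(-2.1209,6.3644) = -18.4301°; ψ = atan2(6.0000,3.0005) = 63.4310°
θ_1 = β − ψ = -81.8611°
θ_3 = φ − θ_1 − θ_2 = 66.8660° (wrapped to (-180°,180°])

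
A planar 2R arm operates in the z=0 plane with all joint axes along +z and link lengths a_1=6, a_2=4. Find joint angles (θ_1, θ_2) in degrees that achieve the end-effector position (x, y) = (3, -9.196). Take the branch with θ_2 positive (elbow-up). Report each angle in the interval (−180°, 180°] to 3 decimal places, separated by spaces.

cos θ_2 = (93.5664−6²−4²)/(2·6·4) = 0.8660; θ_2 = 30.0067° (elbow-up)
β = atan2(-9.1960,3.0000) = -71.9322°; ψ = atan2(2.0004,9.4639) = 11.9351°
θ_1 = β − ψ = -83.8673°

-83.867 30.007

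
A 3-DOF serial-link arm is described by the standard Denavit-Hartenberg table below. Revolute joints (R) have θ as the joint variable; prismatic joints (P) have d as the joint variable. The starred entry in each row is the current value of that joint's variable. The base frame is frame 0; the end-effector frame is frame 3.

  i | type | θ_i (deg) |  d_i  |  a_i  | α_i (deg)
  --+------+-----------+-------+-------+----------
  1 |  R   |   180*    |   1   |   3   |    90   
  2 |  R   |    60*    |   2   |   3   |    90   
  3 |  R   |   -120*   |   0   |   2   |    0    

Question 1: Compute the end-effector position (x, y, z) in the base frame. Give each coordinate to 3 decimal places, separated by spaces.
-4.000 0.268 2.732

after link 1: o_1 = (-3.0000, 0.0000, 1.0000)
after link 2: o_2 = (-4.5000, 2.0000, 3.5981)
after link 3: o_3 = (-4.0000, 0.2679, 2.7321)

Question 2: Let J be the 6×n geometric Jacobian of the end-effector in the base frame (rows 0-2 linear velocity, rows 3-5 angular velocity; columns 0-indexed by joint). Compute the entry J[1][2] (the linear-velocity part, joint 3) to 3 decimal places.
axis z_2 = (-0.8660,0.0000,-0.5000); lever o_n−o_2 = (0.5000,-1.7321,-0.8660)
cross product → J_v[:, 2] = (-0.8660,-1.0000,1.5000)
J_ω[:, 2] = z_2
entry J[1][2] = -1.0000

-1.000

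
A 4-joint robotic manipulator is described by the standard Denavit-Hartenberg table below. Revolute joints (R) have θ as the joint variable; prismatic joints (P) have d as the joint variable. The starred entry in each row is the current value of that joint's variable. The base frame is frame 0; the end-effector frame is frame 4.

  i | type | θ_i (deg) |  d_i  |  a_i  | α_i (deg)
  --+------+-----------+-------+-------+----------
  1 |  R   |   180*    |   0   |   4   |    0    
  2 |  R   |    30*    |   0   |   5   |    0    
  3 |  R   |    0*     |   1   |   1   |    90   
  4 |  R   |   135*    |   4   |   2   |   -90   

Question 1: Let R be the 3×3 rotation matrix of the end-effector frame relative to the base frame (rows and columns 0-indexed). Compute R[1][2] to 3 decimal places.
End-effector z-axis (col 2 of R) = (0.6124,0.3536,-0.7071)
R[1][2] = 0.3536

0.354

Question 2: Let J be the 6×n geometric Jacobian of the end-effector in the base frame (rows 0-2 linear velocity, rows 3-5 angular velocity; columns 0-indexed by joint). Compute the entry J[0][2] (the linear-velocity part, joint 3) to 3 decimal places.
-3.671

axis z_2 = (0.0000,0.0000,1.0000); lever o_n−o_2 = (-1.6413,3.6712,2.4142)
cross product → J_v[:, 2] = (-3.6712,-1.6413,0.0000)
J_ω[:, 2] = z_2
entry J[0][2] = -3.6712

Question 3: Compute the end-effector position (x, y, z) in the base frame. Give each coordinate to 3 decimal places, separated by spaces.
-9.971 1.171 2.414

after link 1: o_1 = (-4.0000, 0.0000, 0.0000)
after link 2: o_2 = (-8.3301, -2.5000, 0.0000)
after link 3: o_3 = (-9.1962, -3.0000, 1.0000)
after link 4: o_4 = (-9.9714, 1.1712, 2.4142)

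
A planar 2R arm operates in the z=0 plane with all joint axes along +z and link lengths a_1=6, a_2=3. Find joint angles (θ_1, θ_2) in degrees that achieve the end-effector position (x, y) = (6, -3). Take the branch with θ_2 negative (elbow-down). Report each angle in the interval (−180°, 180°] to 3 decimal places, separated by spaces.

0.000 -90.000

cos θ_2 = (45.0000−6²−3²)/(2·6·3) = 0.0000; θ_2 = -90.0000° (elbow-down)
β = atan2(-3.0000,6.0000) = -26.5651°; ψ = atan2(-3.0000,6.0000) = -26.5651°
θ_1 = β − ψ = 0.0000°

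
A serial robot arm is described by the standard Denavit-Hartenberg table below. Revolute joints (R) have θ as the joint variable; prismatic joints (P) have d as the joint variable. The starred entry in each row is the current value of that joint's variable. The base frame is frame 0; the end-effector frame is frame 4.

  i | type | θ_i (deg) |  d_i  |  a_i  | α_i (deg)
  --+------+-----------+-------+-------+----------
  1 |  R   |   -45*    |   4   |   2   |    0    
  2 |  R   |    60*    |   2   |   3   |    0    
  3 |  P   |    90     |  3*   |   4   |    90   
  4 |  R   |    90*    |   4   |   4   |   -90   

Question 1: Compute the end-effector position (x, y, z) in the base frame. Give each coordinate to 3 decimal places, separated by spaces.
after link 1: o_1 = (1.4142, -1.4142, 4.0000)
after link 2: o_2 = (4.3120, -0.6378, 6.0000)
after link 3: o_3 = (3.2767, 3.2259, 9.0000)
after link 4: o_4 = (7.1404, 4.2612, 13.0000)

7.140 4.261 13.000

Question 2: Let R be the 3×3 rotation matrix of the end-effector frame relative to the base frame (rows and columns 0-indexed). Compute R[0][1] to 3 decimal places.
-0.966

End-effector y-axis (col 1 of R) = (-0.9659,-0.2588,-0.0000)
R[0][1] = -0.9659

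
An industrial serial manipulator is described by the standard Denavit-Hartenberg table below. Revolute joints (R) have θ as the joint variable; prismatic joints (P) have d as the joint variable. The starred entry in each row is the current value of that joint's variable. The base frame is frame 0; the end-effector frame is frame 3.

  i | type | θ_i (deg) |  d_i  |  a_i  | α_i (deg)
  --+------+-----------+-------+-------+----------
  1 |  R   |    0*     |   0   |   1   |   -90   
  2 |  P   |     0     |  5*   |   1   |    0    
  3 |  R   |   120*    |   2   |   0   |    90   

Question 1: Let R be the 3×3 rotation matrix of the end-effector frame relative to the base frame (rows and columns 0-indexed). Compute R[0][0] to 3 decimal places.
End-effector x-axis (col 0 of R) = (-0.5000,0.0000,-0.8660)
R[0][0] = -0.5000

-0.500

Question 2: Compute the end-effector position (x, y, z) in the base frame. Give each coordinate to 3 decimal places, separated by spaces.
after link 1: o_1 = (1.0000, 0.0000, 0.0000)
after link 2: o_2 = (2.0000, 5.0000, 0.0000)
after link 3: o_3 = (2.0000, 7.0000, 0.0000)

2.000 7.000 0.000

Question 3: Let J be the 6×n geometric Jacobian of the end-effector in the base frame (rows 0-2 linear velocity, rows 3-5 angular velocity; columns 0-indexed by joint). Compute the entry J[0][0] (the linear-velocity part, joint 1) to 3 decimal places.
axis z_0 = ẑ; lever o_n−o_0 = (2.0000,7.0000,0.0000)
cross product → J_v[:, 0] = (-7.0000,2.0000,0.0000)
J_ω[:, 0] = z_0
entry J[0][0] = -7.0000

-7.000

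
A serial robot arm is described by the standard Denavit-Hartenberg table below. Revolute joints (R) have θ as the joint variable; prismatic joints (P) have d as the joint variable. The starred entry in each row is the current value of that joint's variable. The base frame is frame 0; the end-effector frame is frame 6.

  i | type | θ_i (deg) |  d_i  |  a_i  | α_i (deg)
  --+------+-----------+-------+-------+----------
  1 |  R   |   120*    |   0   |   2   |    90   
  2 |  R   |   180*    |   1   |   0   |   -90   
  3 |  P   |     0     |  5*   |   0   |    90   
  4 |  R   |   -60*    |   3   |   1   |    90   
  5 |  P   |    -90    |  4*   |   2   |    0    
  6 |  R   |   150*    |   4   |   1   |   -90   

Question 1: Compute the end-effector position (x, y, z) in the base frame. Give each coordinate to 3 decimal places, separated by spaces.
after link 1: o_1 = (-1.0000, 1.7321, 0.0000)
after link 2: o_2 = (-0.1340, 2.2321, 0.0000)
after link 3: o_3 = (-0.1340, 2.2321, -5.0000)
after link 4: o_4 = (2.7141, 3.2990, -4.1340)
after link 5: o_5 = (-0.7500, 5.2990, -2.1340)
after link 6: o_6 = (-1.6071, 8.5155, 0.2990)

-1.607 8.516 0.299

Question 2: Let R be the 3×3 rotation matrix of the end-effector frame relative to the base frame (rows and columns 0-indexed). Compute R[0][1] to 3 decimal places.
End-effector y-axis (col 1 of R) = (0.4330,-0.7500,-0.5000)
R[0][1] = 0.4330

0.433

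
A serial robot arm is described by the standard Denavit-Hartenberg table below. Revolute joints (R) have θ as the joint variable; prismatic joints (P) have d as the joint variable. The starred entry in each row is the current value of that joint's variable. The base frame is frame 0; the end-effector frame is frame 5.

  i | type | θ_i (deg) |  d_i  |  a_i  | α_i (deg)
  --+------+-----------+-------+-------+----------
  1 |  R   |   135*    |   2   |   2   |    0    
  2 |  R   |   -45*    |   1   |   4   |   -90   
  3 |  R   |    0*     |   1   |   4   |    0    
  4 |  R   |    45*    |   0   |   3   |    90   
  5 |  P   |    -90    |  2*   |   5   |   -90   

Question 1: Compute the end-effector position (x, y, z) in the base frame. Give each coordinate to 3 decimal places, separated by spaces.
2.586 12.950 2.293

after link 1: o_1 = (-1.4142, 1.4142, 2.0000)
after link 2: o_2 = (-1.4142, 5.4142, 3.0000)
after link 3: o_3 = (-2.4142, 9.4142, 3.0000)
after link 4: o_4 = (-2.4142, 11.5355, 0.8787)
after link 5: o_5 = (2.5858, 12.9497, 2.2929)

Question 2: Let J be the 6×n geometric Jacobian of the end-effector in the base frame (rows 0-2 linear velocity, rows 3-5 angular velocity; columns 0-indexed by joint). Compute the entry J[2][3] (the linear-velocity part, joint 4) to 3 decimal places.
axis z_3 = (-1.0000,0.0000,0.0000); lever o_n−o_3 = (5.0000,3.5355,-0.7071)
cross product → J_v[:, 3] = (-0.0000,-0.7071,-3.5355)
J_ω[:, 3] = z_3
entry J[2][3] = -3.5355

-3.536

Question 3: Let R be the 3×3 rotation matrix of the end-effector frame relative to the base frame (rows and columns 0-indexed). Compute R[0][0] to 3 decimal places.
1.000

End-effector x-axis (col 0 of R) = (1.0000,0.0000,-0.0000)
R[0][0] = 1.0000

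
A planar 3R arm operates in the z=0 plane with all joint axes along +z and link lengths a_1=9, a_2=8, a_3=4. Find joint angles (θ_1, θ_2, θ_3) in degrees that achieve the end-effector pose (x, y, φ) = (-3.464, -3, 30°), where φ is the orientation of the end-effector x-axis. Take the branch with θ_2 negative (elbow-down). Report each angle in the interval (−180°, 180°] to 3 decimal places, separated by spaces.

-89.999 -120.001 -120.000

wrist centre = target − a_3·(cos φ, sin φ) = (-6.9281, -5.0000)
cos θ_2 = (72.9986−9²−8²)/(2·9·8) = -0.5000; θ_2 = -120.0006° (elbow-down)
β = atan2(-5.0000,-6.9281) = -144.1821°; ψ = atan2(-6.9282,4.9999) = -54.1827°
θ_1 = β − ψ = -89.9994°
θ_3 = φ − θ_1 − θ_2 = -120.0000° (wrapped to (-180°,180°])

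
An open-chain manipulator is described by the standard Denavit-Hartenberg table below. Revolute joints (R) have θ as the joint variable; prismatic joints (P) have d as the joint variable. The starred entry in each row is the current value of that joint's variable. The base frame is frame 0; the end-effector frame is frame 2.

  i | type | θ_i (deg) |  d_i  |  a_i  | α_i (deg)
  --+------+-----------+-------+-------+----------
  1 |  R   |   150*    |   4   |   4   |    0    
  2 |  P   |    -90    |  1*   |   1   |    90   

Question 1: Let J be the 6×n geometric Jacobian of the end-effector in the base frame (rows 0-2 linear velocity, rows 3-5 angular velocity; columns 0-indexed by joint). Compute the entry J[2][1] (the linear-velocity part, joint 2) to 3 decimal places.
prismatic axis z_1 = (0.0000,0.0000,1.0000)
J_v[:, 1] = z_1; J_ω[:, 1] = (0,0,0)
entry J[2][1] = 1.0000

1.000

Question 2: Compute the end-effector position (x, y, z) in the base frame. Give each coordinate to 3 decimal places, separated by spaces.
-2.964 2.866 5.000

after link 1: o_1 = (-3.4641, 2.0000, 4.0000)
after link 2: o_2 = (-2.9641, 2.8660, 5.0000)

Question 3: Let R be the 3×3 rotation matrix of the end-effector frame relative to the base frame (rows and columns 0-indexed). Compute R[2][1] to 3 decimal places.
End-effector y-axis (col 1 of R) = (-0.0000,0.0000,1.0000)
R[2][1] = 1.0000

1.000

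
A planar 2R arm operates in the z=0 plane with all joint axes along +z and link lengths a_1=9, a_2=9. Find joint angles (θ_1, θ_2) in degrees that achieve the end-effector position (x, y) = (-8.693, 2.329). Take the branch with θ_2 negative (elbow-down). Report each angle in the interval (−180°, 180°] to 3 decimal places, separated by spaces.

-134.997 -120.003

cos θ_2 = (80.9925−9²−9²)/(2·9·9) = -0.5000; θ_2 = -120.0031° (elbow-down)
β = atan2(2.3290,-8.6930) = 165.0017°; ψ = atan2(-7.7940,4.4996) = -60.0015°
θ_1 = β − ψ = 225.0033°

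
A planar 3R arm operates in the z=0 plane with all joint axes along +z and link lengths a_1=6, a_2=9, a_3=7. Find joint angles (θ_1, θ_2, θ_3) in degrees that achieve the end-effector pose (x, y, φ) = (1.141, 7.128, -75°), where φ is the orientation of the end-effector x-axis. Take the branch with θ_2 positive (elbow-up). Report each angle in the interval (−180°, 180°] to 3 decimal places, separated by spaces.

65.529 45.000 174.471

wrist centre = target − a_3·(cos φ, sin φ) = (-0.6707, 13.8895)
cos θ_2 = (193.3676−6²−9²)/(2·6·9) = 0.7071; θ_2 = 45.0000° (elbow-up)
β = atan2(13.8895,-0.6707) = 92.7647°; ψ = atan2(6.3640,12.3640) = 27.2357°
θ_1 = β − ψ = 65.5290°
θ_3 = φ − θ_1 − θ_2 = 174.4710° (wrapped to (-180°,180°])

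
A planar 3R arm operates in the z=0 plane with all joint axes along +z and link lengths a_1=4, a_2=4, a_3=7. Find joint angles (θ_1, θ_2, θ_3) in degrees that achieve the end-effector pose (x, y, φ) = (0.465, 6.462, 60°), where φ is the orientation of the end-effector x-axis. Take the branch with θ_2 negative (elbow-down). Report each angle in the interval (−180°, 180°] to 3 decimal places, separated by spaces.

wrist centre = target − a_3·(cos φ, sin φ) = (-3.0350, 0.3998)
cos θ_2 = (9.3711−4²−4²)/(2·4·4) = -0.7072; θ_2 = -135.0038° (elbow-down)
β = atan2(0.3998,-3.0350) = 172.4952°; ψ = atan2(-2.8282,1.1714) = -67.5019°
θ_1 = β − ψ = 239.9971°
θ_3 = φ − θ_1 − θ_2 = -44.9933° (wrapped to (-180°,180°])

-120.003 -135.004 -44.993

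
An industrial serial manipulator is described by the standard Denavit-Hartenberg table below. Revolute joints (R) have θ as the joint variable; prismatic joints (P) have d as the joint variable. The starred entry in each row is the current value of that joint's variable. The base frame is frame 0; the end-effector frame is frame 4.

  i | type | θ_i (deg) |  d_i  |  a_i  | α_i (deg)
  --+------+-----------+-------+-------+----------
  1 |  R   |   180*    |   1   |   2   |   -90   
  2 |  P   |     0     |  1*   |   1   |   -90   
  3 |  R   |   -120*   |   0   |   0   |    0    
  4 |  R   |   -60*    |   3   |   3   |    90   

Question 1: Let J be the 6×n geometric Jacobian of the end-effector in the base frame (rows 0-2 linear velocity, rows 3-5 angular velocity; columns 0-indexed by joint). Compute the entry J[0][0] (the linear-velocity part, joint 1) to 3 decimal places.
axis z_0 = ẑ; lever o_n−o_0 = (0.0000,-1.0000,-2.0000)
cross product → J_v[:, 0] = (1.0000,0.0000,-0.0000)
J_ω[:, 0] = z_0
entry J[0][0] = 1.0000

1.000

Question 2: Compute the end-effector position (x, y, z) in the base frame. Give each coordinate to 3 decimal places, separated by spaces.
0.000 -1.000 -2.000

after link 1: o_1 = (-2.0000, 0.0000, 1.0000)
after link 2: o_2 = (-3.0000, -1.0000, 1.0000)
after link 3: o_3 = (-3.0000, -1.0000, 1.0000)
after link 4: o_4 = (0.0000, -1.0000, -2.0000)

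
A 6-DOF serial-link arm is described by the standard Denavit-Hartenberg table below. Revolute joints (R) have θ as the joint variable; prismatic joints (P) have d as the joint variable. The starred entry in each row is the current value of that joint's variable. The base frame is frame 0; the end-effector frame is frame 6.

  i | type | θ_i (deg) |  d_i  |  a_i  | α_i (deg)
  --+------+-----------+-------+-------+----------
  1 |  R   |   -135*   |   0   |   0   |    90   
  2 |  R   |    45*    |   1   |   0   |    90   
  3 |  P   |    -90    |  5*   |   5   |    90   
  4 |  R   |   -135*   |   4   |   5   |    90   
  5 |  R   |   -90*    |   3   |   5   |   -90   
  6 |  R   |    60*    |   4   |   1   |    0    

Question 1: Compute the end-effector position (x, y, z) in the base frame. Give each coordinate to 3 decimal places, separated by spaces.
-3.561 1.916 0.958

after link 1: o_1 = (0.0000, 0.0000, 0.0000)
after link 2: o_2 = (-0.7071, 0.7071, 0.0000)
after link 3: o_3 = (0.3284, -5.3284, -3.5355)
after link 4: o_4 = (1.5962, 0.9393, -3.8640)
after link 5: o_5 = (-3.4645, -1.1213, -1.8284)
after link 6: o_6 = (-3.5611, 1.9161, 0.9581)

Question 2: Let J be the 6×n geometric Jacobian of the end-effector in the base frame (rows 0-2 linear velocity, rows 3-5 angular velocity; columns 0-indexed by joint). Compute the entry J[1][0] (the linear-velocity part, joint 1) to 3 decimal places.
axis z_0 = ẑ; lever o_n−o_0 = (-3.5611,1.9161,0.9581)
cross product → J_v[:, 0] = (-1.9161,-3.5611,0.0000)
J_ω[:, 0] = z_0
entry J[1][0] = -3.5611

-3.561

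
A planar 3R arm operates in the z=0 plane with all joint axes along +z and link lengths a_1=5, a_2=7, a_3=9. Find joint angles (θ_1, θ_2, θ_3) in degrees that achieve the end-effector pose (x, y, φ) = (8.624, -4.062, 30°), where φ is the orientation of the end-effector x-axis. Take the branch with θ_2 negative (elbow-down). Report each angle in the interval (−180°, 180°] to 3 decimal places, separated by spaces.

wrist centre = target − a_3·(cos φ, sin φ) = (0.8298, -8.5620)
cos θ_2 = (73.9964−5²−7²)/(2·5·7) = -0.0001; θ_2 = -90.0030° (elbow-down)
β = atan2(-8.5620,0.8298) = -84.4646°; ψ = atan2(-7.0000,4.9996) = -54.4643°
θ_1 = β − ψ = -30.0003°
θ_3 = φ − θ_1 − θ_2 = 150.0032° (wrapped to (-180°,180°])

-30.000 -90.003 150.003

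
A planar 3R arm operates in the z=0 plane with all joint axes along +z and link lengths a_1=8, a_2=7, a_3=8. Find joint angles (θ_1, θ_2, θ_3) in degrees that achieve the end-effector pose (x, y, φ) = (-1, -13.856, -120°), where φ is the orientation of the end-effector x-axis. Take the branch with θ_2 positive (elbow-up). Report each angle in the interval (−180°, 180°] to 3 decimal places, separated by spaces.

wrist centre = target − a_3·(cos φ, sin φ) = (3.0000, -6.9278)
cos θ_2 = (56.9944−8²−7²)/(2·8·7) = -0.5001; θ_2 = 120.0033° (elbow-up)
β = atan2(-6.9278,3.0000) = -66.5855°; ψ = atan2(6.0620,4.4996) = 53.4145°
θ_1 = β − ψ = -120.0000°
θ_3 = φ − θ_1 − θ_2 = -120.0033° (wrapped to (-180°,180°])

-120.000 120.003 -120.003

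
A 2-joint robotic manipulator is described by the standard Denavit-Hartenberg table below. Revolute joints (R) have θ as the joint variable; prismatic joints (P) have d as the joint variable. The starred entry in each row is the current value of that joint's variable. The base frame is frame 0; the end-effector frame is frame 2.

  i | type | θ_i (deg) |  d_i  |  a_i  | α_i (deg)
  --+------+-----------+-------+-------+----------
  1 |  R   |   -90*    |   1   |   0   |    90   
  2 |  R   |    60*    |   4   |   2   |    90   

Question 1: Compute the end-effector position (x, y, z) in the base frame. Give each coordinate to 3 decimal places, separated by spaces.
-4.000 -1.000 2.732

after link 1: o_1 = (0.0000, 0.0000, 1.0000)
after link 2: o_2 = (-4.0000, -1.0000, 2.7321)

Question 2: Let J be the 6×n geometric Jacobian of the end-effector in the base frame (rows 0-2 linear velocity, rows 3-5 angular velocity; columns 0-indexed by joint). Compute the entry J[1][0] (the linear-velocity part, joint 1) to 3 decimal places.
axis z_0 = ẑ; lever o_n−o_0 = (-4.0000,-1.0000,2.7321)
cross product → J_v[:, 0] = (1.0000,-4.0000,0.0000)
J_ω[:, 0] = z_0
entry J[1][0] = -4.0000

-4.000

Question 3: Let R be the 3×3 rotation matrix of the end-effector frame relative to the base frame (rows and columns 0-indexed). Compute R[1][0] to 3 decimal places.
-0.500

End-effector x-axis (col 0 of R) = (0.0000,-0.5000,0.8660)
R[1][0] = -0.5000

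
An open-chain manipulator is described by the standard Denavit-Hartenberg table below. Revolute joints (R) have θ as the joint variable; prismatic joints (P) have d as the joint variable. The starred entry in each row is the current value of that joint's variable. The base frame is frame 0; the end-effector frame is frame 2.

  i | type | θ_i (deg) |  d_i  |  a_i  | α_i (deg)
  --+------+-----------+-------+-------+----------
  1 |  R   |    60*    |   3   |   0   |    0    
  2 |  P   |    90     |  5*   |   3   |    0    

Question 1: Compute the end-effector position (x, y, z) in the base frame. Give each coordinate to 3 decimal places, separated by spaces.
after link 1: o_1 = (0.0000, 0.0000, 3.0000)
after link 2: o_2 = (-2.5981, 1.5000, 8.0000)

-2.598 1.500 8.000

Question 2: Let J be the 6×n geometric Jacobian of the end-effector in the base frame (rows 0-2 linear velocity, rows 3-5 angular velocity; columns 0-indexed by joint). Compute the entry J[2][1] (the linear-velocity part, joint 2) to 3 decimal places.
1.000

prismatic axis z_1 = (0.0000,0.0000,1.0000)
J_v[:, 1] = z_1; J_ω[:, 1] = (0,0,0)
entry J[2][1] = 1.0000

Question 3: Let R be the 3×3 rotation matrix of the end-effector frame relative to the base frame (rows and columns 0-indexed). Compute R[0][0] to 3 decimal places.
End-effector x-axis (col 0 of R) = (-0.8660,0.5000,0.0000)
R[0][0] = -0.8660

-0.866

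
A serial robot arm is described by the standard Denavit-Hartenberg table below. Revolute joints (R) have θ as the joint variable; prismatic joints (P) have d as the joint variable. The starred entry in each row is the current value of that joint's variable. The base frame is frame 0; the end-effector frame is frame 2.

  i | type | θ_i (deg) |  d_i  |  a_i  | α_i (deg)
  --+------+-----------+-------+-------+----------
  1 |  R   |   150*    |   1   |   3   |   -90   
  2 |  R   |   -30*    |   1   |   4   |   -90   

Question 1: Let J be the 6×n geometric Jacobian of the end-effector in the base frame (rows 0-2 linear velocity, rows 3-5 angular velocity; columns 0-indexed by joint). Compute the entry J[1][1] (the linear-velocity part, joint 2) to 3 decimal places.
axis z_1 = (-0.5000,-0.8660,0.0000); lever o_n−o_1 = (-3.5000,0.8660,2.0000)
cross product → J_v[:, 1] = (-1.7321,1.0000,-3.4641)
J_ω[:, 1] = z_1
entry J[1][1] = 1.0000

1.000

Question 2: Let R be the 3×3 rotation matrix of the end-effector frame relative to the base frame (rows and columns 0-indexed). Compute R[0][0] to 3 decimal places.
-0.750

End-effector x-axis (col 0 of R) = (-0.7500,0.4330,0.5000)
R[0][0] = -0.7500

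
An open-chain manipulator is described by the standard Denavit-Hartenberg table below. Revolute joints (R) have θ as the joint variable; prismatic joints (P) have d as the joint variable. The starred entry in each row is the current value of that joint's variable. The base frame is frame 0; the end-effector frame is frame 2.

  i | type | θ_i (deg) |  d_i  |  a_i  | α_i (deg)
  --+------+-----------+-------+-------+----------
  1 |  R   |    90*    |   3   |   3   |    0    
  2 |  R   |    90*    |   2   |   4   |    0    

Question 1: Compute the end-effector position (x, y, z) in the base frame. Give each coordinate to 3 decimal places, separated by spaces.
after link 1: o_1 = (0.0000, 3.0000, 3.0000)
after link 2: o_2 = (-4.0000, 3.0000, 5.0000)

-4.000 3.000 5.000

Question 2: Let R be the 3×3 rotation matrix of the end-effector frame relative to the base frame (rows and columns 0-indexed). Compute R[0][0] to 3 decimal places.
End-effector x-axis (col 0 of R) = (-1.0000,0.0000,0.0000)
R[0][0] = -1.0000

-1.000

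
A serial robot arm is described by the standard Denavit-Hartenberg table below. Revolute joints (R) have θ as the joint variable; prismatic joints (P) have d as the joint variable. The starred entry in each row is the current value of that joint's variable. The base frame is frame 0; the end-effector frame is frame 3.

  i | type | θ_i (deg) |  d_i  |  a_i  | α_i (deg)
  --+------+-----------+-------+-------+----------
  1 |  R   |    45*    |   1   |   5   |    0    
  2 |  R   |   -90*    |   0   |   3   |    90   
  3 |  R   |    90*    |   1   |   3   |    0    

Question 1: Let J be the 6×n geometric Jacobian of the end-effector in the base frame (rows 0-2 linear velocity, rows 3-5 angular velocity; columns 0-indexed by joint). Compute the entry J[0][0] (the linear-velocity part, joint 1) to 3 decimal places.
-0.707

axis z_0 = ẑ; lever o_n−o_0 = (4.9497,0.7071,4.0000)
cross product → J_v[:, 0] = (-0.7071,4.9497,0.0000)
J_ω[:, 0] = z_0
entry J[0][0] = -0.7071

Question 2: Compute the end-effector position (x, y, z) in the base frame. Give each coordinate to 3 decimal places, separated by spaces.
4.950 0.707 4.000

after link 1: o_1 = (3.5355, 3.5355, 1.0000)
after link 2: o_2 = (5.6569, 1.4142, 1.0000)
after link 3: o_3 = (4.9497, 0.7071, 4.0000)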